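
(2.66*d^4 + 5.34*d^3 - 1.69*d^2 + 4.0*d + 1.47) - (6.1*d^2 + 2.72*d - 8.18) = 2.66*d^4 + 5.34*d^3 - 7.79*d^2 + 1.28*d + 9.65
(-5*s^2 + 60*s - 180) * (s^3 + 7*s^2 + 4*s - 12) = -5*s^5 + 25*s^4 + 220*s^3 - 960*s^2 - 1440*s + 2160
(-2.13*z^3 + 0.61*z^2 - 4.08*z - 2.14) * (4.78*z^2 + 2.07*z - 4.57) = -10.1814*z^5 - 1.4933*z^4 - 8.5056*z^3 - 21.4625*z^2 + 14.2158*z + 9.7798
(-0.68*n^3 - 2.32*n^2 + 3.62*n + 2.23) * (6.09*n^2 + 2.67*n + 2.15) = -4.1412*n^5 - 15.9444*n^4 + 14.3894*n^3 + 18.2581*n^2 + 13.7371*n + 4.7945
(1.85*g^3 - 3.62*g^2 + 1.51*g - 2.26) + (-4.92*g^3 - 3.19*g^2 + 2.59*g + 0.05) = -3.07*g^3 - 6.81*g^2 + 4.1*g - 2.21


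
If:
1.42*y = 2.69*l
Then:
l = 0.527881040892193*y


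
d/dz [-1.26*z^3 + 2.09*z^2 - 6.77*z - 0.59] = -3.78*z^2 + 4.18*z - 6.77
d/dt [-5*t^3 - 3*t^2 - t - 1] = -15*t^2 - 6*t - 1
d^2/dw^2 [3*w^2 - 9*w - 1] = 6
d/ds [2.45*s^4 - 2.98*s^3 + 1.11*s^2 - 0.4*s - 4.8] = 9.8*s^3 - 8.94*s^2 + 2.22*s - 0.4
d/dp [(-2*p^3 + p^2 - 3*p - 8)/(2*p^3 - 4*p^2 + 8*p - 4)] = (3*p^4 - 10*p^3 + 34*p^2 - 36*p + 38)/(2*(p^6 - 4*p^5 + 12*p^4 - 20*p^3 + 24*p^2 - 16*p + 4))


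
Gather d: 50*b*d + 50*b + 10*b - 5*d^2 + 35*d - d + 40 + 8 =60*b - 5*d^2 + d*(50*b + 34) + 48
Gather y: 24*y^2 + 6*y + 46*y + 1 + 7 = 24*y^2 + 52*y + 8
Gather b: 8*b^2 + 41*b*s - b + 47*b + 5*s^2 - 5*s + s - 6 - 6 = 8*b^2 + b*(41*s + 46) + 5*s^2 - 4*s - 12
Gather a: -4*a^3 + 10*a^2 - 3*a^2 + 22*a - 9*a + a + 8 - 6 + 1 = -4*a^3 + 7*a^2 + 14*a + 3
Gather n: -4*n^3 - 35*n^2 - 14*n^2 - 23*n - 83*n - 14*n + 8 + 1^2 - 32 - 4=-4*n^3 - 49*n^2 - 120*n - 27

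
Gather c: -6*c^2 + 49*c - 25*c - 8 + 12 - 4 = -6*c^2 + 24*c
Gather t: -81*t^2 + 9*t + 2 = -81*t^2 + 9*t + 2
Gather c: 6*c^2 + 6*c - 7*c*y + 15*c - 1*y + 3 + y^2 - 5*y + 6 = 6*c^2 + c*(21 - 7*y) + y^2 - 6*y + 9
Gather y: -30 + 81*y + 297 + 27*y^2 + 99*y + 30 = 27*y^2 + 180*y + 297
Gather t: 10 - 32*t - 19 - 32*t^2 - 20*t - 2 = -32*t^2 - 52*t - 11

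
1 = 1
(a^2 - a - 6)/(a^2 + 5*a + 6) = (a - 3)/(a + 3)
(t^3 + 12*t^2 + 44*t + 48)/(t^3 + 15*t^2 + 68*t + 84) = (t + 4)/(t + 7)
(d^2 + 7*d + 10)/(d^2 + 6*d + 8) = (d + 5)/(d + 4)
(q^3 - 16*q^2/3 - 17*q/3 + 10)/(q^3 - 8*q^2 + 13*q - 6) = (q + 5/3)/(q - 1)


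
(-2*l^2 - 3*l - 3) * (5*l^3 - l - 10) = -10*l^5 - 15*l^4 - 13*l^3 + 23*l^2 + 33*l + 30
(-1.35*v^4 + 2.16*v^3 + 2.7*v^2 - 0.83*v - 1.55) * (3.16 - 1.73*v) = 2.3355*v^5 - 8.0028*v^4 + 2.1546*v^3 + 9.9679*v^2 + 0.0587000000000004*v - 4.898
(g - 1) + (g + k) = 2*g + k - 1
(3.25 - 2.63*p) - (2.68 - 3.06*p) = 0.43*p + 0.57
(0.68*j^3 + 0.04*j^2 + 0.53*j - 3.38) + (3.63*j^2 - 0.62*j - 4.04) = 0.68*j^3 + 3.67*j^2 - 0.09*j - 7.42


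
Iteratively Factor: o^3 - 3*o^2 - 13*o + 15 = (o - 1)*(o^2 - 2*o - 15) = (o - 5)*(o - 1)*(o + 3)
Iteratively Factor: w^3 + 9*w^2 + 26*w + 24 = (w + 4)*(w^2 + 5*w + 6) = (w + 3)*(w + 4)*(w + 2)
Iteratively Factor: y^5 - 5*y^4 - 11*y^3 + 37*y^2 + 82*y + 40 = (y + 1)*(y^4 - 6*y^3 - 5*y^2 + 42*y + 40) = (y - 4)*(y + 1)*(y^3 - 2*y^2 - 13*y - 10) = (y - 4)*(y + 1)^2*(y^2 - 3*y - 10) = (y - 5)*(y - 4)*(y + 1)^2*(y + 2)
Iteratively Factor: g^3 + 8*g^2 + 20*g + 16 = (g + 4)*(g^2 + 4*g + 4) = (g + 2)*(g + 4)*(g + 2)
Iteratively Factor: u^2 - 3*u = (u)*(u - 3)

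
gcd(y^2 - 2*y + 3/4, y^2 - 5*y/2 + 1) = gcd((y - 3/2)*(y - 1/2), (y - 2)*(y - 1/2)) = y - 1/2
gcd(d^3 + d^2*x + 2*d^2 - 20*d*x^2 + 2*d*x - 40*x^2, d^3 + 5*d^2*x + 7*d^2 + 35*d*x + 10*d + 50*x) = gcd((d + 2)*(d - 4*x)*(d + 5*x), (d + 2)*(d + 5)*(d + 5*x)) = d^2 + 5*d*x + 2*d + 10*x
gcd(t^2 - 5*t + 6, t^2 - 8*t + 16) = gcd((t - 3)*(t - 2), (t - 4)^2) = 1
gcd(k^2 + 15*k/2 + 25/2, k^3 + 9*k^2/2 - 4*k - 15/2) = k + 5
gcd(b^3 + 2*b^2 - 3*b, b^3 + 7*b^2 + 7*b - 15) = b^2 + 2*b - 3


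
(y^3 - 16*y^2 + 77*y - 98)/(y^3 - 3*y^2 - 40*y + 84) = (y - 7)/(y + 6)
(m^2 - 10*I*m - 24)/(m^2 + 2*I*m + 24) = (m - 6*I)/(m + 6*I)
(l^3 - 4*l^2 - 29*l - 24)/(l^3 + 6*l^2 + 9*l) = (l^2 - 7*l - 8)/(l*(l + 3))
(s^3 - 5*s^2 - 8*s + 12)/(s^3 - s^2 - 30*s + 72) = (s^3 - 5*s^2 - 8*s + 12)/(s^3 - s^2 - 30*s + 72)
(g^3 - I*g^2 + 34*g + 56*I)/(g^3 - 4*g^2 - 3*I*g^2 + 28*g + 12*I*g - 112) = (g + 2*I)/(g - 4)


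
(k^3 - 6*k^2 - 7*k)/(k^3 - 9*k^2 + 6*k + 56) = k*(k + 1)/(k^2 - 2*k - 8)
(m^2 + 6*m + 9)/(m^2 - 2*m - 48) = (m^2 + 6*m + 9)/(m^2 - 2*m - 48)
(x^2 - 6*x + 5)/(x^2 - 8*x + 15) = (x - 1)/(x - 3)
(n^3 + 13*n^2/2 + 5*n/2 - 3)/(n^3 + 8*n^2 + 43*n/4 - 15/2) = 2*(n + 1)/(2*n + 5)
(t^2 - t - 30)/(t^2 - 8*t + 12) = (t + 5)/(t - 2)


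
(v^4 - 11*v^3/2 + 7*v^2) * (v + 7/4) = v^5 - 15*v^4/4 - 21*v^3/8 + 49*v^2/4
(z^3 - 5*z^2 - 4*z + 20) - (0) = z^3 - 5*z^2 - 4*z + 20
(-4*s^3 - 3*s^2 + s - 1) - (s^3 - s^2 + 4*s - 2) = -5*s^3 - 2*s^2 - 3*s + 1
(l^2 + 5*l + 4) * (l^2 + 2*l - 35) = l^4 + 7*l^3 - 21*l^2 - 167*l - 140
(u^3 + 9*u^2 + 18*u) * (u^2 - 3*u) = u^5 + 6*u^4 - 9*u^3 - 54*u^2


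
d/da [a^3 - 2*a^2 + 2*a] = 3*a^2 - 4*a + 2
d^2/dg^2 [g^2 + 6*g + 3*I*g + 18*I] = 2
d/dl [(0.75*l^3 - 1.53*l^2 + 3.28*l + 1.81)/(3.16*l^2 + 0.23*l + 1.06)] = (2.37*l^4 + 0.345000000000001*l^3 - 8.3317*l^2 - 14.6828*l + 3.0605)/(9.9856*l^4 + 1.4536*l^3 + 6.7521*l^2 + 0.4876*l + 1.1236)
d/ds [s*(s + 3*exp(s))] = s*(3*exp(s) + 1) + s + 3*exp(s)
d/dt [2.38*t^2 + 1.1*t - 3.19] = 4.76*t + 1.1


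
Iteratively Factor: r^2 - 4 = (r + 2)*(r - 2)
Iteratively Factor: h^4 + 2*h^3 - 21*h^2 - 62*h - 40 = (h - 5)*(h^3 + 7*h^2 + 14*h + 8) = (h - 5)*(h + 4)*(h^2 + 3*h + 2) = (h - 5)*(h + 1)*(h + 4)*(h + 2)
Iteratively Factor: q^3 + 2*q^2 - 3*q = (q)*(q^2 + 2*q - 3) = q*(q + 3)*(q - 1)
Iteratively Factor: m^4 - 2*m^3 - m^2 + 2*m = (m)*(m^3 - 2*m^2 - m + 2) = m*(m - 2)*(m^2 - 1) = m*(m - 2)*(m - 1)*(m + 1)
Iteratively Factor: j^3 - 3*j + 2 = (j + 2)*(j^2 - 2*j + 1) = (j - 1)*(j + 2)*(j - 1)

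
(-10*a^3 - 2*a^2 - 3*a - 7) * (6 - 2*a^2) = 20*a^5 + 4*a^4 - 54*a^3 + 2*a^2 - 18*a - 42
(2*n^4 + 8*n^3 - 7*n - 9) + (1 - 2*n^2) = 2*n^4 + 8*n^3 - 2*n^2 - 7*n - 8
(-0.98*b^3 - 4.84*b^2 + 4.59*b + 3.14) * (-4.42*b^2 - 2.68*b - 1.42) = 4.3316*b^5 + 24.0192*b^4 - 5.925*b^3 - 19.3072*b^2 - 14.933*b - 4.4588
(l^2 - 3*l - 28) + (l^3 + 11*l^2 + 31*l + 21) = l^3 + 12*l^2 + 28*l - 7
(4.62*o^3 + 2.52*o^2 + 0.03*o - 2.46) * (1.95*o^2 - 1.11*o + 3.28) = 9.009*o^5 - 0.214200000000001*o^4 + 12.4149*o^3 + 3.4353*o^2 + 2.829*o - 8.0688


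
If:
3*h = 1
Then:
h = 1/3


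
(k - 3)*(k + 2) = k^2 - k - 6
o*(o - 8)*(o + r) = o^3 + o^2*r - 8*o^2 - 8*o*r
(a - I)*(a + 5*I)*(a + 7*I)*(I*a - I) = I*a^4 - 11*a^3 - I*a^3 + 11*a^2 - 23*I*a^2 - 35*a + 23*I*a + 35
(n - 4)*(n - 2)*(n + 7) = n^3 + n^2 - 34*n + 56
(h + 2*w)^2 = h^2 + 4*h*w + 4*w^2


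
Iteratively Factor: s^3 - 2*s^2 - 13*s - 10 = (s - 5)*(s^2 + 3*s + 2) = (s - 5)*(s + 1)*(s + 2)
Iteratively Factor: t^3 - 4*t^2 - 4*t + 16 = (t - 4)*(t^2 - 4) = (t - 4)*(t - 2)*(t + 2)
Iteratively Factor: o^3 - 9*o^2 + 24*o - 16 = (o - 4)*(o^2 - 5*o + 4) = (o - 4)*(o - 1)*(o - 4)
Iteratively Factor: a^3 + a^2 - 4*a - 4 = (a + 2)*(a^2 - a - 2) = (a - 2)*(a + 2)*(a + 1)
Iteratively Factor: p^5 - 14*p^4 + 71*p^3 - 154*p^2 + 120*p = (p)*(p^4 - 14*p^3 + 71*p^2 - 154*p + 120) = p*(p - 5)*(p^3 - 9*p^2 + 26*p - 24) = p*(p - 5)*(p - 4)*(p^2 - 5*p + 6) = p*(p - 5)*(p - 4)*(p - 3)*(p - 2)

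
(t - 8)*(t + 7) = t^2 - t - 56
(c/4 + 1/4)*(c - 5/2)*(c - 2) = c^3/4 - 7*c^2/8 + c/8 + 5/4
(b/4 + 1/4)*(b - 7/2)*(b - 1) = b^3/4 - 7*b^2/8 - b/4 + 7/8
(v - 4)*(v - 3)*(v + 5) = v^3 - 2*v^2 - 23*v + 60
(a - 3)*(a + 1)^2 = a^3 - a^2 - 5*a - 3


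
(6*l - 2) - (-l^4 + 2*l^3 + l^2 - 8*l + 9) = l^4 - 2*l^3 - l^2 + 14*l - 11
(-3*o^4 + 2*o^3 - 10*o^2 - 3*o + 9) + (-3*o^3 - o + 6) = -3*o^4 - o^3 - 10*o^2 - 4*o + 15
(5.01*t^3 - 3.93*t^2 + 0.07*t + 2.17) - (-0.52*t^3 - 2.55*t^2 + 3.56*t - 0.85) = 5.53*t^3 - 1.38*t^2 - 3.49*t + 3.02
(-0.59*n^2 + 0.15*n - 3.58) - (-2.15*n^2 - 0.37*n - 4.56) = 1.56*n^2 + 0.52*n + 0.98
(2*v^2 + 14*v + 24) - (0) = 2*v^2 + 14*v + 24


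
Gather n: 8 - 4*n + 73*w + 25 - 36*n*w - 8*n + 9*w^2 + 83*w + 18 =n*(-36*w - 12) + 9*w^2 + 156*w + 51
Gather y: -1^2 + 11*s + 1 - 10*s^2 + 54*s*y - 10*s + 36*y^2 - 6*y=-10*s^2 + s + 36*y^2 + y*(54*s - 6)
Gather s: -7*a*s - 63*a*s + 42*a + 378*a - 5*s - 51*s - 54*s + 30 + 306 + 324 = 420*a + s*(-70*a - 110) + 660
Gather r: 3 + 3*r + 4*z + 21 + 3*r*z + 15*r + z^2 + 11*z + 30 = r*(3*z + 18) + z^2 + 15*z + 54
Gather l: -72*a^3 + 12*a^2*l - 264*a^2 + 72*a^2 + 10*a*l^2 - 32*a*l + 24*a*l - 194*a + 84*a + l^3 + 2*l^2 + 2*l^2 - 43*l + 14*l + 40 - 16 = -72*a^3 - 192*a^2 - 110*a + l^3 + l^2*(10*a + 4) + l*(12*a^2 - 8*a - 29) + 24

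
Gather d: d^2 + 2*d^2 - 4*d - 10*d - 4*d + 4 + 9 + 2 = 3*d^2 - 18*d + 15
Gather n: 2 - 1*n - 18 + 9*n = 8*n - 16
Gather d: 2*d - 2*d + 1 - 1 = 0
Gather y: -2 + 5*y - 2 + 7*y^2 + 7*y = 7*y^2 + 12*y - 4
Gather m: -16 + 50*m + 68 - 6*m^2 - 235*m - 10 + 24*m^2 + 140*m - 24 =18*m^2 - 45*m + 18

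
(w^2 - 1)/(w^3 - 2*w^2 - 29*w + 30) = (w + 1)/(w^2 - w - 30)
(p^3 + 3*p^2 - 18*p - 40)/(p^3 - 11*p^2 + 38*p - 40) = (p^2 + 7*p + 10)/(p^2 - 7*p + 10)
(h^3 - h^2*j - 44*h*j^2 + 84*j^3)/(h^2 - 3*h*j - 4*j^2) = (-h^3 + h^2*j + 44*h*j^2 - 84*j^3)/(-h^2 + 3*h*j + 4*j^2)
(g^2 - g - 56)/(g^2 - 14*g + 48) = (g + 7)/(g - 6)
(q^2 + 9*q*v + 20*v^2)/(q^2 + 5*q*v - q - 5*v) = (q + 4*v)/(q - 1)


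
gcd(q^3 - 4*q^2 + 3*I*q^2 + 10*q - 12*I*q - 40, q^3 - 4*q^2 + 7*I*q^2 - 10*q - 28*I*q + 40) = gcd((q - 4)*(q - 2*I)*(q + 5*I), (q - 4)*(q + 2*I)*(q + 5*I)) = q^2 + q*(-4 + 5*I) - 20*I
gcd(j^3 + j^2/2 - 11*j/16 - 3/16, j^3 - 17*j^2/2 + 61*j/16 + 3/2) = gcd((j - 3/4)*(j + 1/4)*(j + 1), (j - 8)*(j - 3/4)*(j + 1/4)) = j^2 - j/2 - 3/16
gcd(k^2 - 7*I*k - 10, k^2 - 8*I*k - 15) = k - 5*I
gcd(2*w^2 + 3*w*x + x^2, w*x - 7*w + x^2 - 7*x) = w + x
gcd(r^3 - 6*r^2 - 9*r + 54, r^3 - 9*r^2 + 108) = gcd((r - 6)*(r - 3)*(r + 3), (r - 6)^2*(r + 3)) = r^2 - 3*r - 18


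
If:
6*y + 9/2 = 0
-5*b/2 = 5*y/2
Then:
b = 3/4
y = -3/4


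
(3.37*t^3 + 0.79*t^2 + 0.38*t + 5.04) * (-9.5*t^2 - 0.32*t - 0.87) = -32.015*t^5 - 8.5834*t^4 - 6.7947*t^3 - 48.6889*t^2 - 1.9434*t - 4.3848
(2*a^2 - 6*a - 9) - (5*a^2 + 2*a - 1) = -3*a^2 - 8*a - 8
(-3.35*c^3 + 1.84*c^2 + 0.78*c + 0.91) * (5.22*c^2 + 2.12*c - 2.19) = -17.487*c^5 + 2.5028*c^4 + 15.3089*c^3 + 2.3742*c^2 + 0.221*c - 1.9929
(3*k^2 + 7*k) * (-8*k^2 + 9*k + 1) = -24*k^4 - 29*k^3 + 66*k^2 + 7*k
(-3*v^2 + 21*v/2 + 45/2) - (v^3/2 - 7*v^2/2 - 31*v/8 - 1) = -v^3/2 + v^2/2 + 115*v/8 + 47/2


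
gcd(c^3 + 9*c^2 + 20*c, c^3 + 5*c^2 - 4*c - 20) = c + 5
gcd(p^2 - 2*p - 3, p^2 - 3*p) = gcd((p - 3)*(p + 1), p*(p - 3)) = p - 3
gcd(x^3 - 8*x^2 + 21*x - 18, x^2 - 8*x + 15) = x - 3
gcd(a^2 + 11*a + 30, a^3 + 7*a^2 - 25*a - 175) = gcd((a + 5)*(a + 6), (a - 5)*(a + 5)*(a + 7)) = a + 5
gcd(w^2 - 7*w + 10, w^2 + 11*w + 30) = 1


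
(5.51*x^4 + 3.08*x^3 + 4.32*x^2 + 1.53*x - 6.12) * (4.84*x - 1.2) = 26.6684*x^5 + 8.2952*x^4 + 17.2128*x^3 + 2.2212*x^2 - 31.4568*x + 7.344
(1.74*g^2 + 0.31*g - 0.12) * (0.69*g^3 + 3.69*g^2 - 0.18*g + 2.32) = 1.2006*g^5 + 6.6345*g^4 + 0.7479*g^3 + 3.5382*g^2 + 0.7408*g - 0.2784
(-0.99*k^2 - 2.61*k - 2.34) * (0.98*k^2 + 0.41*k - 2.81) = -0.9702*k^4 - 2.9637*k^3 - 0.5814*k^2 + 6.3747*k + 6.5754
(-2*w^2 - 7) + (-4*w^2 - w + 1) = -6*w^2 - w - 6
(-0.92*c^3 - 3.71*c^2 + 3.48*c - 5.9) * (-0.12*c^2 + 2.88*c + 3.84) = 0.1104*c^5 - 2.2044*c^4 - 14.6352*c^3 - 3.516*c^2 - 3.6288*c - 22.656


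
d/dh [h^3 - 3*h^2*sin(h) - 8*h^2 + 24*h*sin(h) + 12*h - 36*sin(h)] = -3*h^2*cos(h) + 3*h^2 - 6*h*sin(h) + 24*h*cos(h) - 16*h + 24*sin(h) - 36*cos(h) + 12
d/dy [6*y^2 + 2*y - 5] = 12*y + 2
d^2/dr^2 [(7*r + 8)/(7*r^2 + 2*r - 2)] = 2*(4*(7*r + 1)^2*(7*r + 8) - 7*(21*r + 10)*(7*r^2 + 2*r - 2))/(7*r^2 + 2*r - 2)^3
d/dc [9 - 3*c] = -3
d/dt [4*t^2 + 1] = 8*t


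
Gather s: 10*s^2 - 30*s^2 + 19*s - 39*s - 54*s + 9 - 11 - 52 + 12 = -20*s^2 - 74*s - 42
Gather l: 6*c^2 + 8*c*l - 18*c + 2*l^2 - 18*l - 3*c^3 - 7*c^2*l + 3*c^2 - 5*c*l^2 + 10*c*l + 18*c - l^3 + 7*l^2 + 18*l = -3*c^3 + 9*c^2 - l^3 + l^2*(9 - 5*c) + l*(-7*c^2 + 18*c)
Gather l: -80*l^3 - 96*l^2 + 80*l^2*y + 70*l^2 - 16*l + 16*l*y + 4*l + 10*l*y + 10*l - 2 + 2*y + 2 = -80*l^3 + l^2*(80*y - 26) + l*(26*y - 2) + 2*y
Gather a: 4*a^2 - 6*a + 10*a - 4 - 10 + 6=4*a^2 + 4*a - 8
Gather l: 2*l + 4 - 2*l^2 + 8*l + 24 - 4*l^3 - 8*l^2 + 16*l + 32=-4*l^3 - 10*l^2 + 26*l + 60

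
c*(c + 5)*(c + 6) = c^3 + 11*c^2 + 30*c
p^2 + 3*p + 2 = (p + 1)*(p + 2)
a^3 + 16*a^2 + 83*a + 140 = (a + 4)*(a + 5)*(a + 7)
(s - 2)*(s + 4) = s^2 + 2*s - 8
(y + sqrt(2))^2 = y^2 + 2*sqrt(2)*y + 2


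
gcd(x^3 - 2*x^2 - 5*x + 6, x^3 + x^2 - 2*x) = x^2 + x - 2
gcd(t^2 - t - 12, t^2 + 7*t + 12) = t + 3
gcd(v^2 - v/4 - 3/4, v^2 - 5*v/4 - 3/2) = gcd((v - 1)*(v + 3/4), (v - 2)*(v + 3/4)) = v + 3/4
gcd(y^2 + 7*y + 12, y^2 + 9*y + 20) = y + 4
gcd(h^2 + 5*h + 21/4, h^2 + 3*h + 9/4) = h + 3/2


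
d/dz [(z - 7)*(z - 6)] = 2*z - 13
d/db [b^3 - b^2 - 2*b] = 3*b^2 - 2*b - 2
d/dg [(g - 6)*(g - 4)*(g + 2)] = 3*g^2 - 16*g + 4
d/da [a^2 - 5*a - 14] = 2*a - 5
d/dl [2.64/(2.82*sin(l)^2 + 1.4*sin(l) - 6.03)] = -(14.8896*sin(l) + 3.696)*cos(l)/(2.82*sin(l)^2 + 1.4*sin(l) - 6.03)^2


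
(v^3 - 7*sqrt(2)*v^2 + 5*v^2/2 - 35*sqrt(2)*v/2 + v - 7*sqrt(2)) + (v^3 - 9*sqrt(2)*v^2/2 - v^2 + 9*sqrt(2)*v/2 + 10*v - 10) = 2*v^3 - 23*sqrt(2)*v^2/2 + 3*v^2/2 - 13*sqrt(2)*v + 11*v - 10 - 7*sqrt(2)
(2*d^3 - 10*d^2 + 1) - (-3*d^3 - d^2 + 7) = 5*d^3 - 9*d^2 - 6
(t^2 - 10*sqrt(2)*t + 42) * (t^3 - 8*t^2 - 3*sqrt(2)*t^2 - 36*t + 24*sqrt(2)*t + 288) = t^5 - 13*sqrt(2)*t^4 - 8*t^4 + 66*t^3 + 104*sqrt(2)*t^3 - 528*t^2 + 234*sqrt(2)*t^2 - 1872*sqrt(2)*t - 1512*t + 12096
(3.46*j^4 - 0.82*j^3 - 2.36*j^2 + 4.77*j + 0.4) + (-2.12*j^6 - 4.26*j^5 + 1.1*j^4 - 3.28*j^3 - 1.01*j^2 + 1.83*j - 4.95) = -2.12*j^6 - 4.26*j^5 + 4.56*j^4 - 4.1*j^3 - 3.37*j^2 + 6.6*j - 4.55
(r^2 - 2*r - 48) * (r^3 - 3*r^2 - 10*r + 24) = r^5 - 5*r^4 - 52*r^3 + 188*r^2 + 432*r - 1152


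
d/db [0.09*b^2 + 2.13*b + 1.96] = 0.18*b + 2.13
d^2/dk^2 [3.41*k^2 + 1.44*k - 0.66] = 6.82000000000000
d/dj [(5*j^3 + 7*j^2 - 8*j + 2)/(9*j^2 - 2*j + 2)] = (45*j^4 - 20*j^3 + 88*j^2 - 8*j - 12)/(81*j^4 - 36*j^3 + 40*j^2 - 8*j + 4)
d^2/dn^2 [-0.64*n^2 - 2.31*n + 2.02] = -1.28000000000000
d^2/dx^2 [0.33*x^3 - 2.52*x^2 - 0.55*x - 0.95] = 1.98*x - 5.04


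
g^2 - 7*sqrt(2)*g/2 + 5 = (g - 5*sqrt(2)/2)*(g - sqrt(2))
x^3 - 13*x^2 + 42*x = x*(x - 7)*(x - 6)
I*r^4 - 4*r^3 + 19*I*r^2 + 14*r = r*(r - 2*I)*(r + 7*I)*(I*r + 1)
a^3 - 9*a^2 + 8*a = a*(a - 8)*(a - 1)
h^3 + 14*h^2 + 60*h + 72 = (h + 2)*(h + 6)^2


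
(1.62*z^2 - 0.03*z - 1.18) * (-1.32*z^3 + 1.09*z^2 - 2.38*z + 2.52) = -2.1384*z^5 + 1.8054*z^4 - 2.3307*z^3 + 2.8676*z^2 + 2.7328*z - 2.9736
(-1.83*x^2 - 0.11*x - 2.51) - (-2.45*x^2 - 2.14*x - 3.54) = 0.62*x^2 + 2.03*x + 1.03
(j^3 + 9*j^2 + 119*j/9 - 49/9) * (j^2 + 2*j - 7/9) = j^5 + 11*j^4 + 274*j^3/9 + 14*j^2 - 1715*j/81 + 343/81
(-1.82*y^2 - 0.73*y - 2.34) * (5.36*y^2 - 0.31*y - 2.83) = -9.7552*y^4 - 3.3486*y^3 - 7.1655*y^2 + 2.7913*y + 6.6222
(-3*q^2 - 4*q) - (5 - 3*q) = -3*q^2 - q - 5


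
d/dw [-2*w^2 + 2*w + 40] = 2 - 4*w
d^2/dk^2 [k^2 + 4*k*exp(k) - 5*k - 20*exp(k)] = 4*k*exp(k) - 12*exp(k) + 2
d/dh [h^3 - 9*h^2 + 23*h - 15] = 3*h^2 - 18*h + 23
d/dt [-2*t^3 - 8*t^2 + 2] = 2*t*(-3*t - 8)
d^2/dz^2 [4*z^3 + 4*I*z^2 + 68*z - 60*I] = 24*z + 8*I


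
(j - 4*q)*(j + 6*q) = j^2 + 2*j*q - 24*q^2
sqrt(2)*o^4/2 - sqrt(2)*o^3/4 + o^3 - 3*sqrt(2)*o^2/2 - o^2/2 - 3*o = o*(o - 2)*(o + 3/2)*(sqrt(2)*o/2 + 1)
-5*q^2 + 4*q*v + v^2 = (-q + v)*(5*q + v)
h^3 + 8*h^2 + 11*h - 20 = (h - 1)*(h + 4)*(h + 5)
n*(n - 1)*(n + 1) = n^3 - n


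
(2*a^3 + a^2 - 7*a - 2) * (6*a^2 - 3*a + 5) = 12*a^5 - 35*a^3 + 14*a^2 - 29*a - 10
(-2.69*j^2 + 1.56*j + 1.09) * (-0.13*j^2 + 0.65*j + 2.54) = 0.3497*j^4 - 1.9513*j^3 - 5.9603*j^2 + 4.6709*j + 2.7686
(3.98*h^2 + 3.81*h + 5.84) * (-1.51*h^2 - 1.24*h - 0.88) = -6.0098*h^4 - 10.6883*h^3 - 17.0452*h^2 - 10.5944*h - 5.1392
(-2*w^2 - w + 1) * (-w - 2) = 2*w^3 + 5*w^2 + w - 2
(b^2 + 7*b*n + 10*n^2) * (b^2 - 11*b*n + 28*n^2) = b^4 - 4*b^3*n - 39*b^2*n^2 + 86*b*n^3 + 280*n^4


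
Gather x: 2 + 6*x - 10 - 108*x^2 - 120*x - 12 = -108*x^2 - 114*x - 20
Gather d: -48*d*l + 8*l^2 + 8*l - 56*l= -48*d*l + 8*l^2 - 48*l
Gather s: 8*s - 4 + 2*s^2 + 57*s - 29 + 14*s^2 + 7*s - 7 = 16*s^2 + 72*s - 40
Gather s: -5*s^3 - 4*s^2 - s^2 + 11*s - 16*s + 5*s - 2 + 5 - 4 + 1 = -5*s^3 - 5*s^2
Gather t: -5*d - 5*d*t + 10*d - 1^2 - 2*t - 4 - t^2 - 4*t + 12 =5*d - t^2 + t*(-5*d - 6) + 7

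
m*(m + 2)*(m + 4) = m^3 + 6*m^2 + 8*m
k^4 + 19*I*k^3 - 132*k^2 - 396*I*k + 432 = (k + 3*I)*(k + 4*I)*(k + 6*I)^2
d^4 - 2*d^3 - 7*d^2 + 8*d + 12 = (d - 3)*(d - 2)*(d + 1)*(d + 2)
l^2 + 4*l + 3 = (l + 1)*(l + 3)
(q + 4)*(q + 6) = q^2 + 10*q + 24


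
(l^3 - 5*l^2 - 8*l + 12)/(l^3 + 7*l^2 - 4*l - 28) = (l^2 - 7*l + 6)/(l^2 + 5*l - 14)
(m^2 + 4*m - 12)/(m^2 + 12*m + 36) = (m - 2)/(m + 6)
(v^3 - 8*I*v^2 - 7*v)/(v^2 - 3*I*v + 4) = v*(v^2 - 8*I*v - 7)/(v^2 - 3*I*v + 4)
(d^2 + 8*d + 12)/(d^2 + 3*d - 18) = (d + 2)/(d - 3)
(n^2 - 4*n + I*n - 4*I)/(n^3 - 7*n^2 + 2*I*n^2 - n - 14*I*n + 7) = (n - 4)/(n^2 + n*(-7 + I) - 7*I)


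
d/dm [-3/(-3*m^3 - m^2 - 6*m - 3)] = 3*(-9*m^2 - 2*m - 6)/(3*m^3 + m^2 + 6*m + 3)^2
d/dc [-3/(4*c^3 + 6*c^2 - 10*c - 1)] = 6*(6*c^2 + 6*c - 5)/(4*c^3 + 6*c^2 - 10*c - 1)^2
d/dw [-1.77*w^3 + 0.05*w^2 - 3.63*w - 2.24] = -5.31*w^2 + 0.1*w - 3.63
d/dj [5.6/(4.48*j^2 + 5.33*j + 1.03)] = (-50.176*j - 29.848)/(4.48*j^2 + 5.33*j + 1.03)^2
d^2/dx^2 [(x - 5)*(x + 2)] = 2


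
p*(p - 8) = p^2 - 8*p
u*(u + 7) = u^2 + 7*u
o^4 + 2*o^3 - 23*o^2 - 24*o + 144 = (o - 3)^2*(o + 4)^2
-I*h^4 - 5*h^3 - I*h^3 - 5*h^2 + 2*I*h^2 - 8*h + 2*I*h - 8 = (h + 1)*(h - 4*I)*(h - 2*I)*(-I*h + 1)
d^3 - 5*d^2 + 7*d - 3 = (d - 3)*(d - 1)^2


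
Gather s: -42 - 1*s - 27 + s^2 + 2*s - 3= s^2 + s - 72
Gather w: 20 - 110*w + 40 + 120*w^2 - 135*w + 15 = 120*w^2 - 245*w + 75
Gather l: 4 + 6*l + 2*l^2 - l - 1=2*l^2 + 5*l + 3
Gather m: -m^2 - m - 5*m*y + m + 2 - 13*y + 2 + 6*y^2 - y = -m^2 - 5*m*y + 6*y^2 - 14*y + 4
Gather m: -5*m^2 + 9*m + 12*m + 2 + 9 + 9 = -5*m^2 + 21*m + 20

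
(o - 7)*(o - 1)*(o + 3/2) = o^3 - 13*o^2/2 - 5*o + 21/2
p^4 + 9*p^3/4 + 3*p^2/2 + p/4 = p*(p + 1/4)*(p + 1)^2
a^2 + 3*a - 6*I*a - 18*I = (a + 3)*(a - 6*I)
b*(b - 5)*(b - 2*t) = b^3 - 2*b^2*t - 5*b^2 + 10*b*t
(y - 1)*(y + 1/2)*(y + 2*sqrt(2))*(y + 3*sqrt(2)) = y^4 - y^3/2 + 5*sqrt(2)*y^3 - 5*sqrt(2)*y^2/2 + 23*y^2/2 - 6*y - 5*sqrt(2)*y/2 - 6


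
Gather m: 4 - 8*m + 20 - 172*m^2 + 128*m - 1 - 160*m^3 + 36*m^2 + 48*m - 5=-160*m^3 - 136*m^2 + 168*m + 18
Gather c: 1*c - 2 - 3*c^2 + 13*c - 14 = -3*c^2 + 14*c - 16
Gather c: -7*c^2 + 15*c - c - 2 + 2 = -7*c^2 + 14*c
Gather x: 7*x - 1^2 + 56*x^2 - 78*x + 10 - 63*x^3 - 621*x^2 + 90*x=-63*x^3 - 565*x^2 + 19*x + 9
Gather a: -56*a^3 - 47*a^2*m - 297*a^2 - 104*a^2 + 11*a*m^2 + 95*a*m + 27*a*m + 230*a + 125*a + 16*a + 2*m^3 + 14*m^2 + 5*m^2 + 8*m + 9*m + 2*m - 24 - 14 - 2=-56*a^3 + a^2*(-47*m - 401) + a*(11*m^2 + 122*m + 371) + 2*m^3 + 19*m^2 + 19*m - 40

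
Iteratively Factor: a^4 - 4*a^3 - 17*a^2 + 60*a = (a)*(a^3 - 4*a^2 - 17*a + 60) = a*(a - 3)*(a^2 - a - 20) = a*(a - 5)*(a - 3)*(a + 4)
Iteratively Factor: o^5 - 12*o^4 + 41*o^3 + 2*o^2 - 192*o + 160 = (o + 2)*(o^4 - 14*o^3 + 69*o^2 - 136*o + 80) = (o - 4)*(o + 2)*(o^3 - 10*o^2 + 29*o - 20) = (o - 5)*(o - 4)*(o + 2)*(o^2 - 5*o + 4) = (o - 5)*(o - 4)^2*(o + 2)*(o - 1)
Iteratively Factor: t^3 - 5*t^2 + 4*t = (t)*(t^2 - 5*t + 4) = t*(t - 1)*(t - 4)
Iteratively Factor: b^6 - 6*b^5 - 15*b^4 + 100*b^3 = (b)*(b^5 - 6*b^4 - 15*b^3 + 100*b^2) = b*(b + 4)*(b^4 - 10*b^3 + 25*b^2) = b*(b - 5)*(b + 4)*(b^3 - 5*b^2) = b^2*(b - 5)*(b + 4)*(b^2 - 5*b) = b^2*(b - 5)^2*(b + 4)*(b)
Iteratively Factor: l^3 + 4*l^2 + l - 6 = (l + 2)*(l^2 + 2*l - 3) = (l - 1)*(l + 2)*(l + 3)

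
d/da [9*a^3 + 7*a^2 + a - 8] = 27*a^2 + 14*a + 1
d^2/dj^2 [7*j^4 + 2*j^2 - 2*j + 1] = 84*j^2 + 4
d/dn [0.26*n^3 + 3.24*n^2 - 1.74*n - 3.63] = 0.78*n^2 + 6.48*n - 1.74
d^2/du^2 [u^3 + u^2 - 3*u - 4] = 6*u + 2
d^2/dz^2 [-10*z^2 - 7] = -20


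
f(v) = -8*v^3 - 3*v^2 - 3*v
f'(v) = -24*v^2 - 6*v - 3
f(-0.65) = 2.88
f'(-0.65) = -9.24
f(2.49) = -149.58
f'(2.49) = -166.74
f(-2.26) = 83.80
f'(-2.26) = -112.02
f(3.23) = -310.57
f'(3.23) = -272.77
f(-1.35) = 18.27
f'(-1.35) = -38.64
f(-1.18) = 12.51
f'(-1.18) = -29.34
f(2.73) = -193.32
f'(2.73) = -198.25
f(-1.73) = 37.63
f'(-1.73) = -64.45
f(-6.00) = 1638.00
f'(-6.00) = -831.00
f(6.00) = -1854.00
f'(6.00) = -903.00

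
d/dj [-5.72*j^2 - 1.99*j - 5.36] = -11.44*j - 1.99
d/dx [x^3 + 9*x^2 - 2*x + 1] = 3*x^2 + 18*x - 2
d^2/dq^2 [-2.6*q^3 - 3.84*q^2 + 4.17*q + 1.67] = -15.6*q - 7.68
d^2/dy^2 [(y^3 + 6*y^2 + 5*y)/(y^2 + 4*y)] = -6/(y^3 + 12*y^2 + 48*y + 64)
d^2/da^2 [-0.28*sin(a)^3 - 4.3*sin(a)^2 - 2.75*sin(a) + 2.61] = 2.96*sin(a) - 0.63*sin(3*a) - 8.6*cos(2*a)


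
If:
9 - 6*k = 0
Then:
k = 3/2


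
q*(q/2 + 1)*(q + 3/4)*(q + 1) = q^4/2 + 15*q^3/8 + 17*q^2/8 + 3*q/4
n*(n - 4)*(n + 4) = n^3 - 16*n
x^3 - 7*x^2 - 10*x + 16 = (x - 8)*(x - 1)*(x + 2)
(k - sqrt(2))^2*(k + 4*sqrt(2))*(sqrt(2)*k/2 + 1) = sqrt(2)*k^4/2 + 3*k^3 - 5*sqrt(2)*k^2 - 6*k + 8*sqrt(2)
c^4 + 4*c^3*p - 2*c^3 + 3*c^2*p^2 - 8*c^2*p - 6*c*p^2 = c*(c - 2)*(c + p)*(c + 3*p)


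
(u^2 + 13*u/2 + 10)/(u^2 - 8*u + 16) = (u^2 + 13*u/2 + 10)/(u^2 - 8*u + 16)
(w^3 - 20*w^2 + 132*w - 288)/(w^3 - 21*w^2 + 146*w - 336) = (w - 6)/(w - 7)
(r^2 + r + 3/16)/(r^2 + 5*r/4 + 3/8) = (4*r + 1)/(2*(2*r + 1))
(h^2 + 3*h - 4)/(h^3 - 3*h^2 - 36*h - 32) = (h - 1)/(h^2 - 7*h - 8)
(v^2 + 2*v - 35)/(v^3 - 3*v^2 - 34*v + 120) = (v + 7)/(v^2 + 2*v - 24)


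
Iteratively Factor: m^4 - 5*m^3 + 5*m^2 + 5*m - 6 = (m + 1)*(m^3 - 6*m^2 + 11*m - 6) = (m - 2)*(m + 1)*(m^2 - 4*m + 3) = (m - 3)*(m - 2)*(m + 1)*(m - 1)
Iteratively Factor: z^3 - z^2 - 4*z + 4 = (z + 2)*(z^2 - 3*z + 2) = (z - 2)*(z + 2)*(z - 1)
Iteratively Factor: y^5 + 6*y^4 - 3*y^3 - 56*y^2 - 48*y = (y + 4)*(y^4 + 2*y^3 - 11*y^2 - 12*y) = (y + 1)*(y + 4)*(y^3 + y^2 - 12*y) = (y - 3)*(y + 1)*(y + 4)*(y^2 + 4*y) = (y - 3)*(y + 1)*(y + 4)^2*(y)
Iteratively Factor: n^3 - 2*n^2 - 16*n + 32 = (n - 4)*(n^2 + 2*n - 8) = (n - 4)*(n - 2)*(n + 4)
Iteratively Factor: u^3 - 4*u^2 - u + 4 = (u - 4)*(u^2 - 1) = (u - 4)*(u - 1)*(u + 1)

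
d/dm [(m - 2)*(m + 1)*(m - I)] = 3*m^2 - 2*m*(1 + I) - 2 + I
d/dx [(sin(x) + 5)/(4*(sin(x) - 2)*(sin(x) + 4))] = (-10*sin(x) + cos(x)^2 - 19)*cos(x)/(4*(sin(x) - 2)^2*(sin(x) + 4)^2)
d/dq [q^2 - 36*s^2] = 2*q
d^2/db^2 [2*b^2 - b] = 4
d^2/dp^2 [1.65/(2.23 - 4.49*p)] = -66.52833/(4.49*p - 2.23)^3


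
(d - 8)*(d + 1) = d^2 - 7*d - 8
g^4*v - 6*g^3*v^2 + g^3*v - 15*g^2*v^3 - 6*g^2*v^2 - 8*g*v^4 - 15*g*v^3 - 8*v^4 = (g - 8*v)*(g + v)^2*(g*v + v)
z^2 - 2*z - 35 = (z - 7)*(z + 5)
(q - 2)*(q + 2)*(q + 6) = q^3 + 6*q^2 - 4*q - 24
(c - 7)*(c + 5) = c^2 - 2*c - 35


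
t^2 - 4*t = t*(t - 4)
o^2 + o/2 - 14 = (o - 7/2)*(o + 4)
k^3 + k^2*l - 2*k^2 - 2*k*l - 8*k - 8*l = (k - 4)*(k + 2)*(k + l)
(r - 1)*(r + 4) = r^2 + 3*r - 4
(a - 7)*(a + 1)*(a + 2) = a^3 - 4*a^2 - 19*a - 14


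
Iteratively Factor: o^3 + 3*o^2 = (o + 3)*(o^2) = o*(o + 3)*(o)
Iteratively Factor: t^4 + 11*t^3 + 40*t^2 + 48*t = (t + 3)*(t^3 + 8*t^2 + 16*t) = t*(t + 3)*(t^2 + 8*t + 16) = t*(t + 3)*(t + 4)*(t + 4)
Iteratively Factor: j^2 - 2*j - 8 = (j - 4)*(j + 2)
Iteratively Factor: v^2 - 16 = (v + 4)*(v - 4)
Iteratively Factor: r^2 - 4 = (r + 2)*(r - 2)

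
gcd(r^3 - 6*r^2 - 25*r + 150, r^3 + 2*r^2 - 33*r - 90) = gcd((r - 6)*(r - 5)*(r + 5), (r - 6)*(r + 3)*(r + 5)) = r^2 - r - 30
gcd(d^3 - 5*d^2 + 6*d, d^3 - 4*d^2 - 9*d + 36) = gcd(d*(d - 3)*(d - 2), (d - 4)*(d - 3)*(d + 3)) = d - 3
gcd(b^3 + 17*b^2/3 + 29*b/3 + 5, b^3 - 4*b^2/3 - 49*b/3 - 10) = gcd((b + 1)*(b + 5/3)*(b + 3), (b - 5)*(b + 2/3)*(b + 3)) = b + 3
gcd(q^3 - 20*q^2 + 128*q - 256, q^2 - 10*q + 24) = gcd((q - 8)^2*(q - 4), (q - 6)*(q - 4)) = q - 4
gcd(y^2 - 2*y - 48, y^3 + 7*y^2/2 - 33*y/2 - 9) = y + 6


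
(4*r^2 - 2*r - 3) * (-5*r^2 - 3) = -20*r^4 + 10*r^3 + 3*r^2 + 6*r + 9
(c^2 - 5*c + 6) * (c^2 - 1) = c^4 - 5*c^3 + 5*c^2 + 5*c - 6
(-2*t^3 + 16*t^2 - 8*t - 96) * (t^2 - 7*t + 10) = -2*t^5 + 30*t^4 - 140*t^3 + 120*t^2 + 592*t - 960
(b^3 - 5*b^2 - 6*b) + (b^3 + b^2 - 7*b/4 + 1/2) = 2*b^3 - 4*b^2 - 31*b/4 + 1/2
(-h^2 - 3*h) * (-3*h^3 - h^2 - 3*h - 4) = 3*h^5 + 10*h^4 + 6*h^3 + 13*h^2 + 12*h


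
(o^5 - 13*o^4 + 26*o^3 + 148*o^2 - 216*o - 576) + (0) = o^5 - 13*o^4 + 26*o^3 + 148*o^2 - 216*o - 576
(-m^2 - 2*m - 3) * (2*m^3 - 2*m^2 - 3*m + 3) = -2*m^5 - 2*m^4 + m^3 + 9*m^2 + 3*m - 9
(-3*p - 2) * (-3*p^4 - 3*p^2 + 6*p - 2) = 9*p^5 + 6*p^4 + 9*p^3 - 12*p^2 - 6*p + 4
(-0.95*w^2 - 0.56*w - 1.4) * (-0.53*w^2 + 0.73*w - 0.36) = 0.5035*w^4 - 0.3967*w^3 + 0.6752*w^2 - 0.8204*w + 0.504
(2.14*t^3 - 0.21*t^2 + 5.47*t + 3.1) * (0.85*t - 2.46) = 1.819*t^4 - 5.4429*t^3 + 5.1661*t^2 - 10.8212*t - 7.626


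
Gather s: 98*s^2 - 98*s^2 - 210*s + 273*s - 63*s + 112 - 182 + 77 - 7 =0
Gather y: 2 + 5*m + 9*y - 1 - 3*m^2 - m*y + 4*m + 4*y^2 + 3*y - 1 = -3*m^2 + 9*m + 4*y^2 + y*(12 - m)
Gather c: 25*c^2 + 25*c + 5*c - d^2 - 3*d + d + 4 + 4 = 25*c^2 + 30*c - d^2 - 2*d + 8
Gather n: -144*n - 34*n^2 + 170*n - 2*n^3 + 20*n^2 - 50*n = -2*n^3 - 14*n^2 - 24*n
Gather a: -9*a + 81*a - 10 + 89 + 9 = 72*a + 88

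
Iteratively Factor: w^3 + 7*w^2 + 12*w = (w)*(w^2 + 7*w + 12) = w*(w + 4)*(w + 3)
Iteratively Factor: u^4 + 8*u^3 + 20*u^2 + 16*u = (u + 2)*(u^3 + 6*u^2 + 8*u) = (u + 2)^2*(u^2 + 4*u) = u*(u + 2)^2*(u + 4)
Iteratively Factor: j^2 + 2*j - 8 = (j + 4)*(j - 2)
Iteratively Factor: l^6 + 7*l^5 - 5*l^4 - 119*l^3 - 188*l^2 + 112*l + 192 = (l - 4)*(l^5 + 11*l^4 + 39*l^3 + 37*l^2 - 40*l - 48) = (l - 4)*(l + 3)*(l^4 + 8*l^3 + 15*l^2 - 8*l - 16) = (l - 4)*(l - 1)*(l + 3)*(l^3 + 9*l^2 + 24*l + 16) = (l - 4)*(l - 1)*(l + 3)*(l + 4)*(l^2 + 5*l + 4) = (l - 4)*(l - 1)*(l + 3)*(l + 4)^2*(l + 1)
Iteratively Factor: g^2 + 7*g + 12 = (g + 3)*(g + 4)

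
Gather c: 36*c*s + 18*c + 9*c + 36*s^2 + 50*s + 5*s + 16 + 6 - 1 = c*(36*s + 27) + 36*s^2 + 55*s + 21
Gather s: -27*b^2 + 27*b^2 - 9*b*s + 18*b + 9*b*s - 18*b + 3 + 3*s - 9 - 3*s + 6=0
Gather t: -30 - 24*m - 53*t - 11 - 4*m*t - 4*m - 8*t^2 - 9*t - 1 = -28*m - 8*t^2 + t*(-4*m - 62) - 42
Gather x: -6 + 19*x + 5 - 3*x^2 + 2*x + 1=-3*x^2 + 21*x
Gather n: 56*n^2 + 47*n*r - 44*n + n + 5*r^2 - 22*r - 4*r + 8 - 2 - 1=56*n^2 + n*(47*r - 43) + 5*r^2 - 26*r + 5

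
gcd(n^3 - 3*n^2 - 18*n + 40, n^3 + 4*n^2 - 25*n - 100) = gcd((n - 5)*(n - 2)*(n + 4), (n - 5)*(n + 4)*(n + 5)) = n^2 - n - 20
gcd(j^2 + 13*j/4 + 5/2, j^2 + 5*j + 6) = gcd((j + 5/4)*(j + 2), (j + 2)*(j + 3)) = j + 2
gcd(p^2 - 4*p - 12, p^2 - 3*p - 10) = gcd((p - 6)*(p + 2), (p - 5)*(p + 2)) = p + 2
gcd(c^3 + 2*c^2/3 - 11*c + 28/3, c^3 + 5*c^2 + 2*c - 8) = c^2 + 3*c - 4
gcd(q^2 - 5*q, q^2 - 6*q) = q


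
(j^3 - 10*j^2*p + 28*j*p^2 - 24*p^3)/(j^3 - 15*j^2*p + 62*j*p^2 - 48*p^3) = (j^2 - 4*j*p + 4*p^2)/(j^2 - 9*j*p + 8*p^2)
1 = 1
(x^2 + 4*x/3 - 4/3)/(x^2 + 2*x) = (x - 2/3)/x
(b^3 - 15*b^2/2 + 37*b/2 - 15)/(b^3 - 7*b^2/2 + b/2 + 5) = (b - 3)/(b + 1)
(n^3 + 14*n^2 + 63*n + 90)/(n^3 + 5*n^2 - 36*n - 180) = (n + 3)/(n - 6)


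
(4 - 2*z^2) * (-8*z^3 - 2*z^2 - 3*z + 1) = 16*z^5 + 4*z^4 - 26*z^3 - 10*z^2 - 12*z + 4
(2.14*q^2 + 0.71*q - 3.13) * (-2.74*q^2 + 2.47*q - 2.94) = -5.8636*q^4 + 3.3404*q^3 + 4.0383*q^2 - 9.8185*q + 9.2022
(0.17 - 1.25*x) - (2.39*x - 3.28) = 3.45 - 3.64*x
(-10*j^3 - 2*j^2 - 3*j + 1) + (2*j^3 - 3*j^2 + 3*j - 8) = -8*j^3 - 5*j^2 - 7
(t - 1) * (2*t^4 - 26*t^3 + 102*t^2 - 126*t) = 2*t^5 - 28*t^4 + 128*t^3 - 228*t^2 + 126*t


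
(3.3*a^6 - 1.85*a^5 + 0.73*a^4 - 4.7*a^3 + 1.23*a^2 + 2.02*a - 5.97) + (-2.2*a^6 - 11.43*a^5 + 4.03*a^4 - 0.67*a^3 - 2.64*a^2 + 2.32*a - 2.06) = 1.1*a^6 - 13.28*a^5 + 4.76*a^4 - 5.37*a^3 - 1.41*a^2 + 4.34*a - 8.03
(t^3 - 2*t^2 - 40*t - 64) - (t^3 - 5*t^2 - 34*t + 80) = 3*t^2 - 6*t - 144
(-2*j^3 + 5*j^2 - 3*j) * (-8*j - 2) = 16*j^4 - 36*j^3 + 14*j^2 + 6*j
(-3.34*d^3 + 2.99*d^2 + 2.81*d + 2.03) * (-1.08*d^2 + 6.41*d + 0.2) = 3.6072*d^5 - 24.6386*d^4 + 15.4631*d^3 + 16.4177*d^2 + 13.5743*d + 0.406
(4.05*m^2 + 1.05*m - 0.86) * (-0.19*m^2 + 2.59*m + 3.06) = -0.7695*m^4 + 10.29*m^3 + 15.2759*m^2 + 0.9856*m - 2.6316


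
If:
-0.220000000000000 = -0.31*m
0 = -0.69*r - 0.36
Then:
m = 0.71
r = -0.52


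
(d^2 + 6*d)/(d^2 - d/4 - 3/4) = 4*d*(d + 6)/(4*d^2 - d - 3)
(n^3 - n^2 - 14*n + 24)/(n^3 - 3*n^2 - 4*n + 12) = (n + 4)/(n + 2)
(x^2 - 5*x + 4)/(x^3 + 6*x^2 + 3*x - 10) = (x - 4)/(x^2 + 7*x + 10)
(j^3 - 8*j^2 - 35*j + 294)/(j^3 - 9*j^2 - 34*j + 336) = (j - 7)/(j - 8)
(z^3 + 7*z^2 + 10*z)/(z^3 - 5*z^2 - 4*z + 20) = z*(z + 5)/(z^2 - 7*z + 10)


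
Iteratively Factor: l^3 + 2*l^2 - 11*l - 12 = (l - 3)*(l^2 + 5*l + 4) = (l - 3)*(l + 1)*(l + 4)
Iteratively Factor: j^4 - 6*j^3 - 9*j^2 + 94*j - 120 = (j - 5)*(j^3 - j^2 - 14*j + 24) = (j - 5)*(j - 3)*(j^2 + 2*j - 8) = (j - 5)*(j - 3)*(j + 4)*(j - 2)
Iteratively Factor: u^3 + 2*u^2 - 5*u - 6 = (u - 2)*(u^2 + 4*u + 3) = (u - 2)*(u + 3)*(u + 1)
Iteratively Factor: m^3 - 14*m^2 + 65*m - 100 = (m - 5)*(m^2 - 9*m + 20) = (m - 5)*(m - 4)*(m - 5)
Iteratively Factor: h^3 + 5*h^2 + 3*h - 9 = (h - 1)*(h^2 + 6*h + 9) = (h - 1)*(h + 3)*(h + 3)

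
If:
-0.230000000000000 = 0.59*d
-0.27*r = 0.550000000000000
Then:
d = -0.39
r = -2.04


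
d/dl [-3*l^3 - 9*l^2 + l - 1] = -9*l^2 - 18*l + 1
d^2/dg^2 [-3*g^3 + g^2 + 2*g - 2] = 2 - 18*g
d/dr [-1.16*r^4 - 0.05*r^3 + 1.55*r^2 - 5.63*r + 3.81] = -4.64*r^3 - 0.15*r^2 + 3.1*r - 5.63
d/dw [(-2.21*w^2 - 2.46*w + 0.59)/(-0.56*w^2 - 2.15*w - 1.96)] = (3.3739*w^2 + 9.324*w + 6.0901)/(0.3136*w^4 + 2.408*w^3 + 6.8177*w^2 + 8.428*w + 3.8416)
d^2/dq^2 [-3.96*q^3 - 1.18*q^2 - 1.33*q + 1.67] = -23.76*q - 2.36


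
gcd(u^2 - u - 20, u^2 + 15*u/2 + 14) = u + 4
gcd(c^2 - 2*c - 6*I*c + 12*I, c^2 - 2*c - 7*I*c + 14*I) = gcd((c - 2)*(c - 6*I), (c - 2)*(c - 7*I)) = c - 2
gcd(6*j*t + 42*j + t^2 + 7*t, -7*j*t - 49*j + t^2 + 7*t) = t + 7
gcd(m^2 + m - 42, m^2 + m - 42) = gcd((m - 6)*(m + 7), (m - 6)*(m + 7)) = m^2 + m - 42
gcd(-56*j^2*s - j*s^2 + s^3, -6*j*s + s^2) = s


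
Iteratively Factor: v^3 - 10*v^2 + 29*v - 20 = (v - 1)*(v^2 - 9*v + 20) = (v - 4)*(v - 1)*(v - 5)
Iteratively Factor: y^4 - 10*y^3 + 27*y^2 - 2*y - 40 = (y - 5)*(y^3 - 5*y^2 + 2*y + 8) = (y - 5)*(y + 1)*(y^2 - 6*y + 8) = (y - 5)*(y - 4)*(y + 1)*(y - 2)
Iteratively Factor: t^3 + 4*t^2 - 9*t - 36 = (t + 4)*(t^2 - 9) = (t + 3)*(t + 4)*(t - 3)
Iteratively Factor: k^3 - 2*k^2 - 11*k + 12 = (k - 1)*(k^2 - k - 12) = (k - 1)*(k + 3)*(k - 4)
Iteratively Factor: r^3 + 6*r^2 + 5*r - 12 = (r - 1)*(r^2 + 7*r + 12) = (r - 1)*(r + 4)*(r + 3)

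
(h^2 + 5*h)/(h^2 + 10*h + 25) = h/(h + 5)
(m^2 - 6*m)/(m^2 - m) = (m - 6)/(m - 1)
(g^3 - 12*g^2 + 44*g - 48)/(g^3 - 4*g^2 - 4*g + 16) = (g - 6)/(g + 2)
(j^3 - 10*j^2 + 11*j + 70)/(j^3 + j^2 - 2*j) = (j^2 - 12*j + 35)/(j*(j - 1))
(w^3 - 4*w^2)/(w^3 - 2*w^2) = (w - 4)/(w - 2)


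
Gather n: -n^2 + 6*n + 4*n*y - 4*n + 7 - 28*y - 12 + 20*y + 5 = -n^2 + n*(4*y + 2) - 8*y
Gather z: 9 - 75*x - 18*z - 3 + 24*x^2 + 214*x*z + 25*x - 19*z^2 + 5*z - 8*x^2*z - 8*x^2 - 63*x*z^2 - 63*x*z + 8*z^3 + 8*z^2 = 16*x^2 - 50*x + 8*z^3 + z^2*(-63*x - 11) + z*(-8*x^2 + 151*x - 13) + 6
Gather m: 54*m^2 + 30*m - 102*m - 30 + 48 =54*m^2 - 72*m + 18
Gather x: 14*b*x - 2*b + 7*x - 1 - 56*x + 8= -2*b + x*(14*b - 49) + 7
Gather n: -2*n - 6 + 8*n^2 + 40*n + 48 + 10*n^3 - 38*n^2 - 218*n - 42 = 10*n^3 - 30*n^2 - 180*n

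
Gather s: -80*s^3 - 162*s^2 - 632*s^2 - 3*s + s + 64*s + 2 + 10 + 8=-80*s^3 - 794*s^2 + 62*s + 20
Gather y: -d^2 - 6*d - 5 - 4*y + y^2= -d^2 - 6*d + y^2 - 4*y - 5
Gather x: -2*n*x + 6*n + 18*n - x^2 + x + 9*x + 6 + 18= 24*n - x^2 + x*(10 - 2*n) + 24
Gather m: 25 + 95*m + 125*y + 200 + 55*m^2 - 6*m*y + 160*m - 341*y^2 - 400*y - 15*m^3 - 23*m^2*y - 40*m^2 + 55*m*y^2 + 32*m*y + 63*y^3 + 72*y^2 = -15*m^3 + m^2*(15 - 23*y) + m*(55*y^2 + 26*y + 255) + 63*y^3 - 269*y^2 - 275*y + 225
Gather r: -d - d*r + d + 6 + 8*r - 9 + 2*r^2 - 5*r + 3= 2*r^2 + r*(3 - d)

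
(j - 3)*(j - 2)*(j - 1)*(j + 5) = j^4 - j^3 - 19*j^2 + 49*j - 30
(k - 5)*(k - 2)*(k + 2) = k^3 - 5*k^2 - 4*k + 20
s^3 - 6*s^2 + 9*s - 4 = (s - 4)*(s - 1)^2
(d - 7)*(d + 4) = d^2 - 3*d - 28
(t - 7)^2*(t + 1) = t^3 - 13*t^2 + 35*t + 49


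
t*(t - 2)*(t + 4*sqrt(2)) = t^3 - 2*t^2 + 4*sqrt(2)*t^2 - 8*sqrt(2)*t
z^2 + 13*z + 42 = (z + 6)*(z + 7)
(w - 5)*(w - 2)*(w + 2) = w^3 - 5*w^2 - 4*w + 20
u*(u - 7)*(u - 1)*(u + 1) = u^4 - 7*u^3 - u^2 + 7*u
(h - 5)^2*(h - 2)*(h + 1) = h^4 - 11*h^3 + 33*h^2 - 5*h - 50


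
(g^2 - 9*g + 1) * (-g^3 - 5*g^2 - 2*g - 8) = -g^5 + 4*g^4 + 42*g^3 + 5*g^2 + 70*g - 8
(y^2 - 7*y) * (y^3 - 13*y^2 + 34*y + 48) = y^5 - 20*y^4 + 125*y^3 - 190*y^2 - 336*y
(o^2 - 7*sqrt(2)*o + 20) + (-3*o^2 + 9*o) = -2*o^2 - 7*sqrt(2)*o + 9*o + 20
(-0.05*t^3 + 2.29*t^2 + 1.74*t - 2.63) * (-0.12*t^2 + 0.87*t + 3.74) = 0.006*t^5 - 0.3183*t^4 + 1.5965*t^3 + 10.394*t^2 + 4.2195*t - 9.8362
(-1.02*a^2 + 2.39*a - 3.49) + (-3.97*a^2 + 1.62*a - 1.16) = -4.99*a^2 + 4.01*a - 4.65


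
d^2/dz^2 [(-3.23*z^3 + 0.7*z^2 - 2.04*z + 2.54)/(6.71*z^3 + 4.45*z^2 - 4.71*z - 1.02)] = (4.54747350886464e-13*z^7 + 255.92611*z^6 - 1163.582442*z^5 + 874.310316*z^4 + 927.536386*z^3 - 421.443996*z^2 - 290.837484*z + 156.811044)/(302.111711*z^9 + 601.071735*z^8 - 237.566208*z^7 - 893.482091*z^6 - 15.983532*z^5 + 428.979177*z^4 + 44.728281*z^3 - 53.994006*z^2 - 14.700852*z - 1.061208)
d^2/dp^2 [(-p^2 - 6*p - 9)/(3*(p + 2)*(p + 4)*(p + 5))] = 2*(-p^6 - 18*p^5 - 138*p^4 - 592*p^3 - 1533*p^2 - 2286*p - 1516)/(3*(p^9 + 33*p^8 + 477*p^7 + 3959*p^6 + 20766*p^5 + 71292*p^4 + 159992*p^3 + 226080*p^2 + 182400*p + 64000))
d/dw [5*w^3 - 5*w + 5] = 15*w^2 - 5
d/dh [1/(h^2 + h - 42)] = (-2*h - 1)/(h^2 + h - 42)^2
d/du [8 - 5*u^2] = -10*u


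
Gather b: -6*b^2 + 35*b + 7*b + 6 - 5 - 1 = -6*b^2 + 42*b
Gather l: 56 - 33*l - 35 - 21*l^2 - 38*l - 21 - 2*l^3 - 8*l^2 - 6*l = -2*l^3 - 29*l^2 - 77*l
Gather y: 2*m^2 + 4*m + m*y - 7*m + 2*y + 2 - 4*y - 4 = 2*m^2 - 3*m + y*(m - 2) - 2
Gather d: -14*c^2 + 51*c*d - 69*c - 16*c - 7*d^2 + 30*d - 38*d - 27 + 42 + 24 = -14*c^2 - 85*c - 7*d^2 + d*(51*c - 8) + 39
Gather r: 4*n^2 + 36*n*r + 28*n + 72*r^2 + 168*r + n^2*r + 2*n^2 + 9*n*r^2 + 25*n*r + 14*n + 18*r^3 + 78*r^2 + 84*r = 6*n^2 + 42*n + 18*r^3 + r^2*(9*n + 150) + r*(n^2 + 61*n + 252)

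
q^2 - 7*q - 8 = (q - 8)*(q + 1)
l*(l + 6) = l^2 + 6*l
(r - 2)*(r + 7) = r^2 + 5*r - 14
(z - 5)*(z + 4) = z^2 - z - 20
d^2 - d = d*(d - 1)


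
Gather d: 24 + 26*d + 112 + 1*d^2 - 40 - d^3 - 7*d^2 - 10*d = -d^3 - 6*d^2 + 16*d + 96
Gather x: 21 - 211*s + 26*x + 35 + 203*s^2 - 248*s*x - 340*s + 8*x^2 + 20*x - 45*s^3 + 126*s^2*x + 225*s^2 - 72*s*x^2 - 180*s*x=-45*s^3 + 428*s^2 - 551*s + x^2*(8 - 72*s) + x*(126*s^2 - 428*s + 46) + 56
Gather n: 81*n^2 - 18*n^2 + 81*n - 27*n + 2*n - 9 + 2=63*n^2 + 56*n - 7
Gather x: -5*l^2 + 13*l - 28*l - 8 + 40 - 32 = -5*l^2 - 15*l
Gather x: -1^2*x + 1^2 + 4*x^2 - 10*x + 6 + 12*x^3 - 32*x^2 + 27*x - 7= 12*x^3 - 28*x^2 + 16*x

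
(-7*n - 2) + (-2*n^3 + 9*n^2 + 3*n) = -2*n^3 + 9*n^2 - 4*n - 2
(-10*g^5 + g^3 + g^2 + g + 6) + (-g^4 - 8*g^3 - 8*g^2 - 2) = -10*g^5 - g^4 - 7*g^3 - 7*g^2 + g + 4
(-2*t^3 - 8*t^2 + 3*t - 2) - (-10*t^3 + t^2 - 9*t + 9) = 8*t^3 - 9*t^2 + 12*t - 11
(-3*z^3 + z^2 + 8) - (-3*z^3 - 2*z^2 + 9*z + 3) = 3*z^2 - 9*z + 5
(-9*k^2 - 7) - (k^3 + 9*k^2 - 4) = -k^3 - 18*k^2 - 3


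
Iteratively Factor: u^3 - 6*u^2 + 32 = (u - 4)*(u^2 - 2*u - 8) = (u - 4)^2*(u + 2)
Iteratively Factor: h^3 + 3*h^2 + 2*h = (h + 1)*(h^2 + 2*h) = h*(h + 1)*(h + 2)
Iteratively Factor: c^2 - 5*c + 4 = (c - 1)*(c - 4)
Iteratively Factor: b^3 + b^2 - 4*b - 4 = (b - 2)*(b^2 + 3*b + 2) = (b - 2)*(b + 2)*(b + 1)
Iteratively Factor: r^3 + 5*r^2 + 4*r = (r)*(r^2 + 5*r + 4) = r*(r + 4)*(r + 1)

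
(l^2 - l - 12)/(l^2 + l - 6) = (l - 4)/(l - 2)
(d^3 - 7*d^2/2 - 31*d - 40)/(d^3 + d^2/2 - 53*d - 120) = (d + 2)/(d + 6)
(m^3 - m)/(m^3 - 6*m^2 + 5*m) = (m + 1)/(m - 5)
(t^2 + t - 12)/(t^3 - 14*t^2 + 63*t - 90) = (t + 4)/(t^2 - 11*t + 30)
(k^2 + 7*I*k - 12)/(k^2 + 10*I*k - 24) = (k + 3*I)/(k + 6*I)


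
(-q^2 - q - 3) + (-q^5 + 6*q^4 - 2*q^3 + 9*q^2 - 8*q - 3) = -q^5 + 6*q^4 - 2*q^3 + 8*q^2 - 9*q - 6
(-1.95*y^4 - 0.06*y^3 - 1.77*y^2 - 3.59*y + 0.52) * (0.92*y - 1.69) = -1.794*y^5 + 3.2403*y^4 - 1.527*y^3 - 0.3115*y^2 + 6.5455*y - 0.8788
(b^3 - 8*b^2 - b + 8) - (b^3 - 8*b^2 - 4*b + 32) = 3*b - 24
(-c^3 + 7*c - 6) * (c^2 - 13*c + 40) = -c^5 + 13*c^4 - 33*c^3 - 97*c^2 + 358*c - 240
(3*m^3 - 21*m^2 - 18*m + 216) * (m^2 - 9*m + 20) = 3*m^5 - 48*m^4 + 231*m^3 - 42*m^2 - 2304*m + 4320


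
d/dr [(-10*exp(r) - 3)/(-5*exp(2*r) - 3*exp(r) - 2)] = (-(10*exp(r) + 3)^2 + 50*exp(2*r) + 30*exp(r) + 20)*exp(r)/(5*exp(2*r) + 3*exp(r) + 2)^2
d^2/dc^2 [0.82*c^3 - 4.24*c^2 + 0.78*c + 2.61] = 4.92*c - 8.48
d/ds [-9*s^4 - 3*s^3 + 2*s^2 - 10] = s*(-36*s^2 - 9*s + 4)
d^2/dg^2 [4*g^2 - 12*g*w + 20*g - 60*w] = 8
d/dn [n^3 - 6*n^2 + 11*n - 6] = 3*n^2 - 12*n + 11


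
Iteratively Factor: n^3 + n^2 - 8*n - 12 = (n - 3)*(n^2 + 4*n + 4) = (n - 3)*(n + 2)*(n + 2)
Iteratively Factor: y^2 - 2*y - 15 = (y - 5)*(y + 3)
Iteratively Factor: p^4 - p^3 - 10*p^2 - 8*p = (p - 4)*(p^3 + 3*p^2 + 2*p) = p*(p - 4)*(p^2 + 3*p + 2) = p*(p - 4)*(p + 1)*(p + 2)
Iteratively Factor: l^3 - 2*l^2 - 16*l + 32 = (l - 4)*(l^2 + 2*l - 8) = (l - 4)*(l - 2)*(l + 4)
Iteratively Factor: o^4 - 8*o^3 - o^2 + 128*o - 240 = (o - 5)*(o^3 - 3*o^2 - 16*o + 48) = (o - 5)*(o - 3)*(o^2 - 16) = (o - 5)*(o - 4)*(o - 3)*(o + 4)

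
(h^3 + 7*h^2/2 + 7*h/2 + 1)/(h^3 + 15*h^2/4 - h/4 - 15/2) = 2*(2*h^2 + 3*h + 1)/(4*h^2 + 7*h - 15)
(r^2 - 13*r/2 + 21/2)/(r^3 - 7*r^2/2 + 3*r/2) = (2*r - 7)/(r*(2*r - 1))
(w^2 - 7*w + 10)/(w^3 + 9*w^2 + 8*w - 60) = (w - 5)/(w^2 + 11*w + 30)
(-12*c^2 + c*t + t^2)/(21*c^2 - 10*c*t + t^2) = (4*c + t)/(-7*c + t)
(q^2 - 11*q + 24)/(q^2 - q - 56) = (q - 3)/(q + 7)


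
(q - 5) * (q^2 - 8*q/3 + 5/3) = q^3 - 23*q^2/3 + 15*q - 25/3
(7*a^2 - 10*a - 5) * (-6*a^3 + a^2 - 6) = -42*a^5 + 67*a^4 + 20*a^3 - 47*a^2 + 60*a + 30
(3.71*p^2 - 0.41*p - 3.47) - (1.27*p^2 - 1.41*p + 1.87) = 2.44*p^2 + 1.0*p - 5.34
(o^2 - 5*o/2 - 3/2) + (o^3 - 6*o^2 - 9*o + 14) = o^3 - 5*o^2 - 23*o/2 + 25/2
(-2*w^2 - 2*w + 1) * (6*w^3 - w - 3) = -12*w^5 - 12*w^4 + 8*w^3 + 8*w^2 + 5*w - 3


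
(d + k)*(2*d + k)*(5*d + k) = 10*d^3 + 17*d^2*k + 8*d*k^2 + k^3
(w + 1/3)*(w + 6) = w^2 + 19*w/3 + 2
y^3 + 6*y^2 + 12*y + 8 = (y + 2)^3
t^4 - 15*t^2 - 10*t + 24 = (t - 4)*(t - 1)*(t + 2)*(t + 3)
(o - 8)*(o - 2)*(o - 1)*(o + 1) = o^4 - 10*o^3 + 15*o^2 + 10*o - 16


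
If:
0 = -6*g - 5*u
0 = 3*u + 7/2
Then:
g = 35/36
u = -7/6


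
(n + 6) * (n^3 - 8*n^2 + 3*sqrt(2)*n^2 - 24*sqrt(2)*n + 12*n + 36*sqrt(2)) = n^4 - 2*n^3 + 3*sqrt(2)*n^3 - 36*n^2 - 6*sqrt(2)*n^2 - 108*sqrt(2)*n + 72*n + 216*sqrt(2)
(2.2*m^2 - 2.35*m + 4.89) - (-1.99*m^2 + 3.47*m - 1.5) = 4.19*m^2 - 5.82*m + 6.39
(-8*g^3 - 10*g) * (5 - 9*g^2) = 72*g^5 + 50*g^3 - 50*g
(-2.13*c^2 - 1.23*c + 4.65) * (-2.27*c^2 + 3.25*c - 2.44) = 4.8351*c^4 - 4.1304*c^3 - 9.3558*c^2 + 18.1137*c - 11.346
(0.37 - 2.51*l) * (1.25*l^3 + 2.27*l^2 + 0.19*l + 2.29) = -3.1375*l^4 - 5.2352*l^3 + 0.363*l^2 - 5.6776*l + 0.8473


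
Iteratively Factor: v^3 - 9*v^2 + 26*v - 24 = (v - 2)*(v^2 - 7*v + 12) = (v - 3)*(v - 2)*(v - 4)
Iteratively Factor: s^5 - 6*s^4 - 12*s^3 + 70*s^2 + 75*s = (s)*(s^4 - 6*s^3 - 12*s^2 + 70*s + 75) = s*(s - 5)*(s^3 - s^2 - 17*s - 15) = s*(s - 5)*(s + 1)*(s^2 - 2*s - 15) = s*(s - 5)*(s + 1)*(s + 3)*(s - 5)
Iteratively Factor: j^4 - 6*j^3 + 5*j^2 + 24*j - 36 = (j - 2)*(j^3 - 4*j^2 - 3*j + 18) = (j - 2)*(j + 2)*(j^2 - 6*j + 9) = (j - 3)*(j - 2)*(j + 2)*(j - 3)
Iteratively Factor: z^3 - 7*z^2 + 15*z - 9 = (z - 3)*(z^2 - 4*z + 3) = (z - 3)*(z - 1)*(z - 3)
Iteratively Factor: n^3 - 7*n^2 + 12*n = (n)*(n^2 - 7*n + 12) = n*(n - 3)*(n - 4)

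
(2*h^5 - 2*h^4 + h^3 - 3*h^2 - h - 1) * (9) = 18*h^5 - 18*h^4 + 9*h^3 - 27*h^2 - 9*h - 9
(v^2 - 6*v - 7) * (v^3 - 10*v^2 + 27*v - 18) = v^5 - 16*v^4 + 80*v^3 - 110*v^2 - 81*v + 126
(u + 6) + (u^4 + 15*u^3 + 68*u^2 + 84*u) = u^4 + 15*u^3 + 68*u^2 + 85*u + 6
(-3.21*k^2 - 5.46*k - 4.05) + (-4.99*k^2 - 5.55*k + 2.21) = -8.2*k^2 - 11.01*k - 1.84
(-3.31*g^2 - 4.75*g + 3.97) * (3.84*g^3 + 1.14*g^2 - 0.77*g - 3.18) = -12.7104*g^5 - 22.0134*g^4 + 12.3785*g^3 + 18.7091*g^2 + 12.0481*g - 12.6246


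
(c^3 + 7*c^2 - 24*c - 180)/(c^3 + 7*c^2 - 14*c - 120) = (c^2 + c - 30)/(c^2 + c - 20)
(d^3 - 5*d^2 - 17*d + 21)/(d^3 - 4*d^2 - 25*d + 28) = (d + 3)/(d + 4)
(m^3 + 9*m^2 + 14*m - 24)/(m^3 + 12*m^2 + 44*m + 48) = (m - 1)/(m + 2)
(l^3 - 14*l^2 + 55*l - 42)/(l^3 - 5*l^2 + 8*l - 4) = (l^2 - 13*l + 42)/(l^2 - 4*l + 4)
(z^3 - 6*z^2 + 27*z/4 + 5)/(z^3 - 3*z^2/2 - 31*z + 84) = (4*z^2 - 8*z - 5)/(2*(2*z^2 + 5*z - 42))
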